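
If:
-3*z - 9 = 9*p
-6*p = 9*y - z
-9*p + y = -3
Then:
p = 4/15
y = -3/5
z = -19/5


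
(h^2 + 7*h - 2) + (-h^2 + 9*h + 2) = 16*h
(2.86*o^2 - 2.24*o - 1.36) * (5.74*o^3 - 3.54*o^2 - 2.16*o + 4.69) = 16.4164*o^5 - 22.982*o^4 - 6.0544*o^3 + 23.0662*o^2 - 7.568*o - 6.3784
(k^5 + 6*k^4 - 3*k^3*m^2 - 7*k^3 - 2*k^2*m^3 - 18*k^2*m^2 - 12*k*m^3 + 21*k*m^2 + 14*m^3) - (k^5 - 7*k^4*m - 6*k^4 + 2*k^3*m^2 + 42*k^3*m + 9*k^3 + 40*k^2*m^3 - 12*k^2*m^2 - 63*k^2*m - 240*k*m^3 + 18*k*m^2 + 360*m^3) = 7*k^4*m + 12*k^4 - 5*k^3*m^2 - 42*k^3*m - 16*k^3 - 42*k^2*m^3 - 6*k^2*m^2 + 63*k^2*m + 228*k*m^3 + 3*k*m^2 - 346*m^3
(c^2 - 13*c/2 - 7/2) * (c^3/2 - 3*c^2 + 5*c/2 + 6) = c^5/2 - 25*c^4/4 + 81*c^3/4 + c^2/4 - 191*c/4 - 21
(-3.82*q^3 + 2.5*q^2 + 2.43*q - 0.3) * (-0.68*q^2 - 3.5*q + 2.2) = 2.5976*q^5 + 11.67*q^4 - 18.8064*q^3 - 2.801*q^2 + 6.396*q - 0.66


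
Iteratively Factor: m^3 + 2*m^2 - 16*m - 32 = (m + 4)*(m^2 - 2*m - 8) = (m + 2)*(m + 4)*(m - 4)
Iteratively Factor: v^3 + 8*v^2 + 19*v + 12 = (v + 3)*(v^2 + 5*v + 4) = (v + 3)*(v + 4)*(v + 1)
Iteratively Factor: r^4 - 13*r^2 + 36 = (r - 2)*(r^3 + 2*r^2 - 9*r - 18) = (r - 2)*(r + 2)*(r^2 - 9) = (r - 2)*(r + 2)*(r + 3)*(r - 3)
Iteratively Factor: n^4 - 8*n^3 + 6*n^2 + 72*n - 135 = (n - 3)*(n^3 - 5*n^2 - 9*n + 45) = (n - 3)^2*(n^2 - 2*n - 15) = (n - 5)*(n - 3)^2*(n + 3)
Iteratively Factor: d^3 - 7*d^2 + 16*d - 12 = (d - 2)*(d^2 - 5*d + 6) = (d - 2)^2*(d - 3)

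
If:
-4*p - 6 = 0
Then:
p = -3/2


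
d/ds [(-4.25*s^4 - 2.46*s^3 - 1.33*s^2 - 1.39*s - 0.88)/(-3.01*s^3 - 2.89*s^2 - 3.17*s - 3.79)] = (12.7925*s^6 + 24.565*s^5 + 43.5236*s^4 + 71.6586*s^3 + 20.2228*s^2 + 4.995*s + 2.4785)/(9.0601*s^6 + 17.3978*s^5 + 27.4355*s^4 + 41.1384*s^3 + 31.9551*s^2 + 24.0286*s + 14.3641)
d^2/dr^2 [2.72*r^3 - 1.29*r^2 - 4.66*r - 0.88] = 16.32*r - 2.58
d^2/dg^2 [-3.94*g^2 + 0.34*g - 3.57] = -7.88000000000000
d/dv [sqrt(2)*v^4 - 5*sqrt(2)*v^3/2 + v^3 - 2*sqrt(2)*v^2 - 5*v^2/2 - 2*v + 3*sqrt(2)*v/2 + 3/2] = 4*sqrt(2)*v^3 - 15*sqrt(2)*v^2/2 + 3*v^2 - 4*sqrt(2)*v - 5*v - 2 + 3*sqrt(2)/2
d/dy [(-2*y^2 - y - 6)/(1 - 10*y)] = (20*y^2 - 4*y - 61)/(100*y^2 - 20*y + 1)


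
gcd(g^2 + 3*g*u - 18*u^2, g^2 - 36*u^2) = g + 6*u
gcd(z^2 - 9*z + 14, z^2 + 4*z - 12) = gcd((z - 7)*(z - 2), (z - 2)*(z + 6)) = z - 2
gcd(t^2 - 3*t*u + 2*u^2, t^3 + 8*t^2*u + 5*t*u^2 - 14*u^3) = t - u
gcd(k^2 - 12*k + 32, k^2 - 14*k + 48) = k - 8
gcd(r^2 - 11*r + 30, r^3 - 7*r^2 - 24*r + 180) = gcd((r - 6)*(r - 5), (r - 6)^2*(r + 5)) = r - 6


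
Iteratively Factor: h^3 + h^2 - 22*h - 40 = (h - 5)*(h^2 + 6*h + 8) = (h - 5)*(h + 2)*(h + 4)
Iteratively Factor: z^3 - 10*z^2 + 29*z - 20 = (z - 4)*(z^2 - 6*z + 5) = (z - 4)*(z - 1)*(z - 5)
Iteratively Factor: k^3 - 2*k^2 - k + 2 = (k + 1)*(k^2 - 3*k + 2) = (k - 2)*(k + 1)*(k - 1)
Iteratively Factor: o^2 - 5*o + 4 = (o - 1)*(o - 4)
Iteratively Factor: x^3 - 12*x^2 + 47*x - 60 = (x - 5)*(x^2 - 7*x + 12) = (x - 5)*(x - 3)*(x - 4)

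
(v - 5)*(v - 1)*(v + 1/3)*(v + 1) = v^4 - 14*v^3/3 - 8*v^2/3 + 14*v/3 + 5/3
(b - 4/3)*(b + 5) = b^2 + 11*b/3 - 20/3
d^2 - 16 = (d - 4)*(d + 4)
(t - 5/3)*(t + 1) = t^2 - 2*t/3 - 5/3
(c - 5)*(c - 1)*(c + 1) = c^3 - 5*c^2 - c + 5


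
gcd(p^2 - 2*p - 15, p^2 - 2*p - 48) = 1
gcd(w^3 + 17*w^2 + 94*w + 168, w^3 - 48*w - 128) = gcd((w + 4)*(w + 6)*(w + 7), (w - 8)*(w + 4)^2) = w + 4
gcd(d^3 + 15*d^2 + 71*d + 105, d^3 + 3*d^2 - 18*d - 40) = d + 5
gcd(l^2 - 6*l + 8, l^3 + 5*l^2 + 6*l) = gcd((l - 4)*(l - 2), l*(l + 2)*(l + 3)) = 1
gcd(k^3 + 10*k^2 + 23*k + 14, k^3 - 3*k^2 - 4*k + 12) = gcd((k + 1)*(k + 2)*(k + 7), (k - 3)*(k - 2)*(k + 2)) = k + 2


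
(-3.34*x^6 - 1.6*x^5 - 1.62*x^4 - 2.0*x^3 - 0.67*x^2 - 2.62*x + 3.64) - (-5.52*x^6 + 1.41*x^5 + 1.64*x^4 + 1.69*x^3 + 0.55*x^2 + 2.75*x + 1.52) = 2.18*x^6 - 3.01*x^5 - 3.26*x^4 - 3.69*x^3 - 1.22*x^2 - 5.37*x + 2.12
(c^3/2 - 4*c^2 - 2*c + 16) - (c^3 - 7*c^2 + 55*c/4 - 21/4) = -c^3/2 + 3*c^2 - 63*c/4 + 85/4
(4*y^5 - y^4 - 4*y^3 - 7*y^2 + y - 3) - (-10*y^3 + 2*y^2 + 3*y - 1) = 4*y^5 - y^4 + 6*y^3 - 9*y^2 - 2*y - 2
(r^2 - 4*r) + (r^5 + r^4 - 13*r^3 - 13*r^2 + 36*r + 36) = r^5 + r^4 - 13*r^3 - 12*r^2 + 32*r + 36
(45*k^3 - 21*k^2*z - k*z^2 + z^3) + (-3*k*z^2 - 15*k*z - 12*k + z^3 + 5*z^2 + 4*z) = 45*k^3 - 21*k^2*z - 4*k*z^2 - 15*k*z - 12*k + 2*z^3 + 5*z^2 + 4*z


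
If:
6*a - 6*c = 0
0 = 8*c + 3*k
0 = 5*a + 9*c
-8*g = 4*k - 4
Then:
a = 0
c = 0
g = 1/2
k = 0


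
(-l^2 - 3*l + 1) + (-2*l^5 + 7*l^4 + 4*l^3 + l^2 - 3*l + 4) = -2*l^5 + 7*l^4 + 4*l^3 - 6*l + 5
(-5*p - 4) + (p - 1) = -4*p - 5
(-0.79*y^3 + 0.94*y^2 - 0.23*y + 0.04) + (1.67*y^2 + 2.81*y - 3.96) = -0.79*y^3 + 2.61*y^2 + 2.58*y - 3.92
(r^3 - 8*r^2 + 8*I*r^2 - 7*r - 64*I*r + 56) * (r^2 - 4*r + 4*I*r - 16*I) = r^5 - 12*r^4 + 12*I*r^4 - 7*r^3 - 144*I*r^3 + 468*r^2 + 356*I*r^2 - 1248*r + 336*I*r - 896*I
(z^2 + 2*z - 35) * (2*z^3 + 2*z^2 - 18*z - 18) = 2*z^5 + 6*z^4 - 84*z^3 - 124*z^2 + 594*z + 630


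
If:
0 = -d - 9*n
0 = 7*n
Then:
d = 0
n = 0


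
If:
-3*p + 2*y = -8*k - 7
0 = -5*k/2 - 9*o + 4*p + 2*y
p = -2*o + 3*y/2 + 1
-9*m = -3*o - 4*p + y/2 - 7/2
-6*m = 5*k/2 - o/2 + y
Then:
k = -5780/7909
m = 19733/47454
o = 294/7909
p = -383/7909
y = -5136/7909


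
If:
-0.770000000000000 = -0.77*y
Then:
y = 1.00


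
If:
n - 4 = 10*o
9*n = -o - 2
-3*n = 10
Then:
No Solution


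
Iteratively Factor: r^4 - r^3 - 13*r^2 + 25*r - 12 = (r - 1)*(r^3 - 13*r + 12) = (r - 3)*(r - 1)*(r^2 + 3*r - 4) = (r - 3)*(r - 1)*(r + 4)*(r - 1)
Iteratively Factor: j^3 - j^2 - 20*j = (j)*(j^2 - j - 20) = j*(j - 5)*(j + 4)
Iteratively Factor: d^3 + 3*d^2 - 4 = (d + 2)*(d^2 + d - 2) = (d + 2)^2*(d - 1)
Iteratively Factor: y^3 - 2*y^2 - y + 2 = (y - 2)*(y^2 - 1) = (y - 2)*(y + 1)*(y - 1)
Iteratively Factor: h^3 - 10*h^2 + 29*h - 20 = (h - 5)*(h^2 - 5*h + 4) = (h - 5)*(h - 4)*(h - 1)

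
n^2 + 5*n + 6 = (n + 2)*(n + 3)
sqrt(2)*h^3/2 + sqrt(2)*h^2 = h^2*(sqrt(2)*h/2 + sqrt(2))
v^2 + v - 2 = (v - 1)*(v + 2)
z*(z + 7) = z^2 + 7*z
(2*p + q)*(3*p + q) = 6*p^2 + 5*p*q + q^2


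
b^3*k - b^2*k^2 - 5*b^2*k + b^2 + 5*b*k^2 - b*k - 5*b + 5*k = (b - 5)*(b - k)*(b*k + 1)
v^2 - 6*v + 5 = (v - 5)*(v - 1)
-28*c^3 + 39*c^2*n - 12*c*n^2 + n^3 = (-7*c + n)*(-4*c + n)*(-c + n)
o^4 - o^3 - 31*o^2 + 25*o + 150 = (o - 5)*(o - 3)*(o + 2)*(o + 5)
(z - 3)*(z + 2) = z^2 - z - 6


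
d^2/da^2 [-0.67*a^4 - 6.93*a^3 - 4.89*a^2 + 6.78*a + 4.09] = -8.04*a^2 - 41.58*a - 9.78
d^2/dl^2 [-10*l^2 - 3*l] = -20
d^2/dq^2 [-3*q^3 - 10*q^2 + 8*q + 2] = -18*q - 20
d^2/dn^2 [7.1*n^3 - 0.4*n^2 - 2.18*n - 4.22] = 42.6*n - 0.8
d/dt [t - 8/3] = 1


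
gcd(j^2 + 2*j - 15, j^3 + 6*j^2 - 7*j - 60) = j^2 + 2*j - 15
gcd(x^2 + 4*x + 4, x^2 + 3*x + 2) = x + 2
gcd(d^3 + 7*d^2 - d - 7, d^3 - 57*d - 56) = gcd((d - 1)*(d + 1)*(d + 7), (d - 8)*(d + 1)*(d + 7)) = d^2 + 8*d + 7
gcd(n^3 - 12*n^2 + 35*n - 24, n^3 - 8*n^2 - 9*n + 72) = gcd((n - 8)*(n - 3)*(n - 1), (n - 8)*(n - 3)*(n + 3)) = n^2 - 11*n + 24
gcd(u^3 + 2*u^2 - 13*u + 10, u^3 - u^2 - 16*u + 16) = u - 1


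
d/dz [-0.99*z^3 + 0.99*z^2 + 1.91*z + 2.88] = -2.97*z^2 + 1.98*z + 1.91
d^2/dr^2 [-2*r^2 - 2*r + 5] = -4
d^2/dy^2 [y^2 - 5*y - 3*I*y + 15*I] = 2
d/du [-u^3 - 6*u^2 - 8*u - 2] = -3*u^2 - 12*u - 8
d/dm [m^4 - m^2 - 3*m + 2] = 4*m^3 - 2*m - 3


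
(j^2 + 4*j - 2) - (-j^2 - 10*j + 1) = 2*j^2 + 14*j - 3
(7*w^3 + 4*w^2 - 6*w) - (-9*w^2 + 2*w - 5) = 7*w^3 + 13*w^2 - 8*w + 5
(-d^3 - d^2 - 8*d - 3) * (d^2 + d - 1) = -d^5 - 2*d^4 - 8*d^3 - 10*d^2 + 5*d + 3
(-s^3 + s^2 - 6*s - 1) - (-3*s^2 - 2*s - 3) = -s^3 + 4*s^2 - 4*s + 2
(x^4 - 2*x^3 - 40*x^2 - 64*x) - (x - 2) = x^4 - 2*x^3 - 40*x^2 - 65*x + 2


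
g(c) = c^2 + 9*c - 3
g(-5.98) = -21.06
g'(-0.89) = 7.22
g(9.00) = 159.00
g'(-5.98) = -2.96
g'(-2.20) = 4.60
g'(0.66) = 10.32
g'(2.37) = 13.74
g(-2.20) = -17.96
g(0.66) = 3.38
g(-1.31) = -13.07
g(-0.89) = -10.22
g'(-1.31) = 6.38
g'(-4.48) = 0.04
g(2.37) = 23.95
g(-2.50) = -19.25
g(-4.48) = -23.25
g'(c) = 2*c + 9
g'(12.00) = 33.00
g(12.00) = 249.00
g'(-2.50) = 4.00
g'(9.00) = 27.00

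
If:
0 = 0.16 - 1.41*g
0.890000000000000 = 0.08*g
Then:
No Solution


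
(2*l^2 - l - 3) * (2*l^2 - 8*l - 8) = 4*l^4 - 18*l^3 - 14*l^2 + 32*l + 24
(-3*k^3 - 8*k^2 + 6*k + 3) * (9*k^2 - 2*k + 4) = -27*k^5 - 66*k^4 + 58*k^3 - 17*k^2 + 18*k + 12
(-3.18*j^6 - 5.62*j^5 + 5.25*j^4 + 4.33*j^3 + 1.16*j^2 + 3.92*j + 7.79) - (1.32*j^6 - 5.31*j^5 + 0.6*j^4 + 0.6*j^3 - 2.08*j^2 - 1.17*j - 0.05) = -4.5*j^6 - 0.31*j^5 + 4.65*j^4 + 3.73*j^3 + 3.24*j^2 + 5.09*j + 7.84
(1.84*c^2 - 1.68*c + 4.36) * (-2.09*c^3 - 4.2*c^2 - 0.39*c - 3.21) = -3.8456*c^5 - 4.2168*c^4 - 2.774*c^3 - 23.5632*c^2 + 3.6924*c - 13.9956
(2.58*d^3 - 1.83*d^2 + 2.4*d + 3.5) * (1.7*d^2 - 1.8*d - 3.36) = 4.386*d^5 - 7.755*d^4 - 1.2948*d^3 + 7.7788*d^2 - 14.364*d - 11.76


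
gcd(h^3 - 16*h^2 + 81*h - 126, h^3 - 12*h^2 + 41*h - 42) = h^2 - 10*h + 21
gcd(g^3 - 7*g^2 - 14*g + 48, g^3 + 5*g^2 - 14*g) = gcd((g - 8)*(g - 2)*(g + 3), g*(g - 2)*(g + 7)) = g - 2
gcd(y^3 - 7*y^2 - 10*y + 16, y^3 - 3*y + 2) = y^2 + y - 2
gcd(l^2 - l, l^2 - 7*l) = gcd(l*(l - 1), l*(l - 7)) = l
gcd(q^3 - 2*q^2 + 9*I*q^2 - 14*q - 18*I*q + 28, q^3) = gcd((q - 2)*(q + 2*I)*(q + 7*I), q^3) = 1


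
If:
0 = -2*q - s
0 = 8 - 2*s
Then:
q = -2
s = 4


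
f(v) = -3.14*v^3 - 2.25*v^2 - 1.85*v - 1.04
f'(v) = -9.42*v^2 - 4.5*v - 1.85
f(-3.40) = 102.65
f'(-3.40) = -95.45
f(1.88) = -33.33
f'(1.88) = -43.60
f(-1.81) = 13.56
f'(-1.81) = -24.57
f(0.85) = -6.17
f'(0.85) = -12.48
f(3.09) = -120.88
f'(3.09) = -105.70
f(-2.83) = 57.34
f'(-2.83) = -64.56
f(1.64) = -23.98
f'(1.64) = -34.57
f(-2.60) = 43.75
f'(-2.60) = -53.83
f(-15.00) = 10117.96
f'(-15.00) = -2053.85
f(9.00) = -2489.00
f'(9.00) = -805.37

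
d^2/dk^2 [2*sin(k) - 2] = -2*sin(k)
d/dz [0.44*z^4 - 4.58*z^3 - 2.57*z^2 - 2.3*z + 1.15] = 1.76*z^3 - 13.74*z^2 - 5.14*z - 2.3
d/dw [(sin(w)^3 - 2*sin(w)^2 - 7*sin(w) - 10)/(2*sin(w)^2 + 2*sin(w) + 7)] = (2*sin(w)^4 + 4*sin(w)^3 + 31*sin(w)^2 + 12*sin(w) - 29)*cos(w)/(2*sin(w) - cos(2*w) + 8)^2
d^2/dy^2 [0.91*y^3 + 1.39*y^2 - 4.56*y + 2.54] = 5.46*y + 2.78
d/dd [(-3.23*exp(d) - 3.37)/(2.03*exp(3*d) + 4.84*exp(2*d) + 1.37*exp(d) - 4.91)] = (13.1138*exp(3*d) + 36.1565*exp(2*d) + 32.6216*exp(d) + 20.4762)*exp(d)/(4.1209*exp(6*d) + 19.6504*exp(5*d) + 28.9878*exp(4*d) - 6.673*exp(3*d) - 45.6519*exp(2*d) - 13.4534*exp(d) + 24.1081)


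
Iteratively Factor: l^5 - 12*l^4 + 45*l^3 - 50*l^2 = (l - 5)*(l^4 - 7*l^3 + 10*l^2) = (l - 5)^2*(l^3 - 2*l^2) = l*(l - 5)^2*(l^2 - 2*l) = l^2*(l - 5)^2*(l - 2)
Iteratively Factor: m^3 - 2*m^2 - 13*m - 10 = (m - 5)*(m^2 + 3*m + 2) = (m - 5)*(m + 1)*(m + 2)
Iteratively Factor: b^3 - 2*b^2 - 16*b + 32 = (b - 4)*(b^2 + 2*b - 8) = (b - 4)*(b - 2)*(b + 4)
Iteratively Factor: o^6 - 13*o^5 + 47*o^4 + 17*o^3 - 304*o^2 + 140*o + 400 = (o + 2)*(o^5 - 15*o^4 + 77*o^3 - 137*o^2 - 30*o + 200) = (o - 5)*(o + 2)*(o^4 - 10*o^3 + 27*o^2 - 2*o - 40) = (o - 5)*(o + 1)*(o + 2)*(o^3 - 11*o^2 + 38*o - 40) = (o - 5)*(o - 2)*(o + 1)*(o + 2)*(o^2 - 9*o + 20) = (o - 5)*(o - 4)*(o - 2)*(o + 1)*(o + 2)*(o - 5)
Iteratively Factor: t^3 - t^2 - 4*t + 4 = (t + 2)*(t^2 - 3*t + 2) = (t - 1)*(t + 2)*(t - 2)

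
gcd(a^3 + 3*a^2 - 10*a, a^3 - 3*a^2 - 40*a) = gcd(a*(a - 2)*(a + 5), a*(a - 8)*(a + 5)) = a^2 + 5*a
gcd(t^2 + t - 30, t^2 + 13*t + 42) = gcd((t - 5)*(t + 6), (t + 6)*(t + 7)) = t + 6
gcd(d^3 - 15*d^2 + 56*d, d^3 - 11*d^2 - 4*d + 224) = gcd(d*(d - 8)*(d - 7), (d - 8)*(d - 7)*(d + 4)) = d^2 - 15*d + 56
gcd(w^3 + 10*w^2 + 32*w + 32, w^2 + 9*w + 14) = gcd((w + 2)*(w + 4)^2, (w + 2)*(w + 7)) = w + 2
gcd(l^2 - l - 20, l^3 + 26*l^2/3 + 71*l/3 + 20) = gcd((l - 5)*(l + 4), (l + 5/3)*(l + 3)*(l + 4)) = l + 4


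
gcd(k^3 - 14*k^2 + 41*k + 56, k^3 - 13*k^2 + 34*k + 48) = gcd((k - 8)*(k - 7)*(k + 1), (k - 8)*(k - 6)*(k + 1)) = k^2 - 7*k - 8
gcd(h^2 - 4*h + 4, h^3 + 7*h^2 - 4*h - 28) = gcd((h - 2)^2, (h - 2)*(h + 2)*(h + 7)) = h - 2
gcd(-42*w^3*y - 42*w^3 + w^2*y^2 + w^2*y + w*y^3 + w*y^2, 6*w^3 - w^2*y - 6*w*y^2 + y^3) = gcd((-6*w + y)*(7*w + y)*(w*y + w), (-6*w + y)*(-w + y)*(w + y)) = -6*w + y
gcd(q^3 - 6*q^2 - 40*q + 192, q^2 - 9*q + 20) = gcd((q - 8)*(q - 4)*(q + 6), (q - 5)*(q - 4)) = q - 4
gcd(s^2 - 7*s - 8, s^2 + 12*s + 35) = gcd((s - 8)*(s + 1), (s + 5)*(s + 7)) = 1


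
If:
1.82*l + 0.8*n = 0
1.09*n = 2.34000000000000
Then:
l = -0.94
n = 2.15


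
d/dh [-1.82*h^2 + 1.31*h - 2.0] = 1.31 - 3.64*h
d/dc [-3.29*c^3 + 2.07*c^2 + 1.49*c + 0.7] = -9.87*c^2 + 4.14*c + 1.49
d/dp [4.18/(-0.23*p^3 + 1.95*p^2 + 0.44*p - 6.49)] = (2.8842*p^2 - 16.302*p - 1.8392)/(0.23*p^3 - 1.95*p^2 - 0.44*p + 6.49)^2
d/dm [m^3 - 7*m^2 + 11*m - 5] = 3*m^2 - 14*m + 11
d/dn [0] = 0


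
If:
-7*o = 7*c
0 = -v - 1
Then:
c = -o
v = -1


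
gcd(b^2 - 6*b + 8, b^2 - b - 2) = b - 2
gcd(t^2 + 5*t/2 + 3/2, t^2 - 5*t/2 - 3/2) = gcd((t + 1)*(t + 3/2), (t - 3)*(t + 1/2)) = 1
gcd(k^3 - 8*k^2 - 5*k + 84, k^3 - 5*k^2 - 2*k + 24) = k - 4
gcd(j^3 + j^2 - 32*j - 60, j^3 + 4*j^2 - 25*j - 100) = j + 5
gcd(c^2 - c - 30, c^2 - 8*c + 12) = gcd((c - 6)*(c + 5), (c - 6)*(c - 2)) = c - 6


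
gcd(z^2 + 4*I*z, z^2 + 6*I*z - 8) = z + 4*I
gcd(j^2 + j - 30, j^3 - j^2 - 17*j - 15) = j - 5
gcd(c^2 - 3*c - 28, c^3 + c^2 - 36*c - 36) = 1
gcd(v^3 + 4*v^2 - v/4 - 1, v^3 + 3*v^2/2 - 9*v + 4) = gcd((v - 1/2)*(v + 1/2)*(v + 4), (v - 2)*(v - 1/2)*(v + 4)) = v^2 + 7*v/2 - 2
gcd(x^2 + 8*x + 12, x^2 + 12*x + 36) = x + 6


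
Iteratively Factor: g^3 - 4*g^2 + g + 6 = (g - 3)*(g^2 - g - 2) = (g - 3)*(g - 2)*(g + 1)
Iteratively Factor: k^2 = (k)*(k)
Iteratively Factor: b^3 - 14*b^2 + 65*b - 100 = (b - 5)*(b^2 - 9*b + 20) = (b - 5)*(b - 4)*(b - 5)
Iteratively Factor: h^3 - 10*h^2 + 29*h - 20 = (h - 5)*(h^2 - 5*h + 4) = (h - 5)*(h - 4)*(h - 1)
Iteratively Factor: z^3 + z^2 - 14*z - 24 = (z - 4)*(z^2 + 5*z + 6) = (z - 4)*(z + 2)*(z + 3)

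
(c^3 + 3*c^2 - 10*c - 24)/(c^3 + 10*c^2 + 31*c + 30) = (c^2 + c - 12)/(c^2 + 8*c + 15)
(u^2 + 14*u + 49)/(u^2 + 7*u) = (u + 7)/u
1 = 1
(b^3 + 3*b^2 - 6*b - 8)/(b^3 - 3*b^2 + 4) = (b + 4)/(b - 2)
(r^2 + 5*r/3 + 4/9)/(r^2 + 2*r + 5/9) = (3*r + 4)/(3*r + 5)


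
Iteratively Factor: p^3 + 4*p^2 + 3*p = (p + 3)*(p^2 + p) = p*(p + 3)*(p + 1)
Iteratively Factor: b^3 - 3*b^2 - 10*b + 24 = (b - 2)*(b^2 - b - 12) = (b - 4)*(b - 2)*(b + 3)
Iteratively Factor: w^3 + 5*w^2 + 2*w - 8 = (w + 4)*(w^2 + w - 2) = (w - 1)*(w + 4)*(w + 2)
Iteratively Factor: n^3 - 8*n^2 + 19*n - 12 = (n - 4)*(n^2 - 4*n + 3) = (n - 4)*(n - 1)*(n - 3)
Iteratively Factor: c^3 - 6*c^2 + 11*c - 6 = (c - 1)*(c^2 - 5*c + 6) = (c - 3)*(c - 1)*(c - 2)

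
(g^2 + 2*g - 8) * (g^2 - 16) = g^4 + 2*g^3 - 24*g^2 - 32*g + 128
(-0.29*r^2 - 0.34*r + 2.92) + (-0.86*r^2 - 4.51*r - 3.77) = -1.15*r^2 - 4.85*r - 0.85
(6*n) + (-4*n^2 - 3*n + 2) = -4*n^2 + 3*n + 2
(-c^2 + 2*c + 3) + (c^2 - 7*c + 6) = 9 - 5*c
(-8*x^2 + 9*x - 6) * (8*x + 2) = -64*x^3 + 56*x^2 - 30*x - 12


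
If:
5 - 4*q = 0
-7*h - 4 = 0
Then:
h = -4/7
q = 5/4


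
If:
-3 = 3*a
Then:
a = -1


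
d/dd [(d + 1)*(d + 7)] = 2*d + 8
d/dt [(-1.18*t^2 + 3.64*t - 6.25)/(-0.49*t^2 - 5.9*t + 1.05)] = (8.7456*t^2 - 8.603*t - 33.053)/(0.2401*t^4 + 5.782*t^3 + 33.781*t^2 - 12.39*t + 1.1025)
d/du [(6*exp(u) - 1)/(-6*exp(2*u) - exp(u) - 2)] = ((6*exp(u) - 1)*(12*exp(u) + 1) - 36*exp(2*u) - 6*exp(u) - 12)*exp(u)/(6*exp(2*u) + exp(u) + 2)^2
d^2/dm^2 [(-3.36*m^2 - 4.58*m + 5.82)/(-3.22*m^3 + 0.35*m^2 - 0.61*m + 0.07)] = (69.675648*m^6 + 284.923632*m^5 - 794.697288*m^4 + 100.113804*m^3 - 60.9735*m^2 - 1.088808*m - 3.622004)/(33.386248*m^9 - 10.88682*m^8 + 20.157522*m^7 - 6.345059*m^6 + 4.292001*m^5 - 1.241394*m^4 + 0.363985*m^3 - 0.083286*m^2 + 0.008967*m - 0.000343)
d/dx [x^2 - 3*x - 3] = 2*x - 3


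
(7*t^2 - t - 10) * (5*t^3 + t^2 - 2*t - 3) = 35*t^5 + 2*t^4 - 65*t^3 - 29*t^2 + 23*t + 30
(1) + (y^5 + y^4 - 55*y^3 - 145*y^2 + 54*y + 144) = y^5 + y^4 - 55*y^3 - 145*y^2 + 54*y + 145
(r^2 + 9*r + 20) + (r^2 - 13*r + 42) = 2*r^2 - 4*r + 62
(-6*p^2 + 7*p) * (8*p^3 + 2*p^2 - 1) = -48*p^5 + 44*p^4 + 14*p^3 + 6*p^2 - 7*p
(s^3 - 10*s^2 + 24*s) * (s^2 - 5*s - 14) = s^5 - 15*s^4 + 60*s^3 + 20*s^2 - 336*s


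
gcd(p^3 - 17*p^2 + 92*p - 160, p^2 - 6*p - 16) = p - 8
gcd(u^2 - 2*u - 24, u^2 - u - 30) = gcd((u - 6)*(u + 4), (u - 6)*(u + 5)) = u - 6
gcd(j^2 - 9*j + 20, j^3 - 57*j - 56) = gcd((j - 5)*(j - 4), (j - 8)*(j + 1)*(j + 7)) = 1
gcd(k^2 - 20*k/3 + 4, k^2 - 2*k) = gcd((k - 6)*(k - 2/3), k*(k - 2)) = 1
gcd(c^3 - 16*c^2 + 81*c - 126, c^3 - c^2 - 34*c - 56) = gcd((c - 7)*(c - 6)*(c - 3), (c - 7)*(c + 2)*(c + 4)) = c - 7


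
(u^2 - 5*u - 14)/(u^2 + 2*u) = (u - 7)/u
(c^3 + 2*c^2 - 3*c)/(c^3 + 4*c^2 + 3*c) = (c - 1)/(c + 1)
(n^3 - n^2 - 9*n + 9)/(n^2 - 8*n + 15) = (n^2 + 2*n - 3)/(n - 5)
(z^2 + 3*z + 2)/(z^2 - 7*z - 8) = (z + 2)/(z - 8)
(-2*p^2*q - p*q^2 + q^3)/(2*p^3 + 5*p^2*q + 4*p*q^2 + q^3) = q*(-2*p + q)/(2*p^2 + 3*p*q + q^2)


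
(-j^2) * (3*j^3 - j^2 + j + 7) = -3*j^5 + j^4 - j^3 - 7*j^2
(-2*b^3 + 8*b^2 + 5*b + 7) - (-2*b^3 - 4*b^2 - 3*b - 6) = 12*b^2 + 8*b + 13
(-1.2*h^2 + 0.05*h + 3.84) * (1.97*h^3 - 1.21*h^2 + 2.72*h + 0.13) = -2.364*h^5 + 1.5505*h^4 + 4.2403*h^3 - 4.6664*h^2 + 10.4513*h + 0.4992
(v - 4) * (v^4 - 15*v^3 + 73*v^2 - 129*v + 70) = v^5 - 19*v^4 + 133*v^3 - 421*v^2 + 586*v - 280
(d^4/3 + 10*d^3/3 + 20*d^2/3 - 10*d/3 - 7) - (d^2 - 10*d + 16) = d^4/3 + 10*d^3/3 + 17*d^2/3 + 20*d/3 - 23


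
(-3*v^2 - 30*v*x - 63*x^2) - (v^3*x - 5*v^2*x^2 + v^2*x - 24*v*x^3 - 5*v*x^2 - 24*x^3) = -v^3*x + 5*v^2*x^2 - v^2*x - 3*v^2 + 24*v*x^3 + 5*v*x^2 - 30*v*x + 24*x^3 - 63*x^2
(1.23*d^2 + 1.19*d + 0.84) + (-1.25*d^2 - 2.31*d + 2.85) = -0.02*d^2 - 1.12*d + 3.69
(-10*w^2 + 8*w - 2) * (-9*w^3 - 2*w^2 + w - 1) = 90*w^5 - 52*w^4 - 8*w^3 + 22*w^2 - 10*w + 2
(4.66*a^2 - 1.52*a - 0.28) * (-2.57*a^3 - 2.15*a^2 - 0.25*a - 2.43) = -11.9762*a^5 - 6.1126*a^4 + 2.8226*a^3 - 10.3418*a^2 + 3.7636*a + 0.6804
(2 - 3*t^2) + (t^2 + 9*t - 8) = -2*t^2 + 9*t - 6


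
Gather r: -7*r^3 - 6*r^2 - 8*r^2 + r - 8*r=-7*r^3 - 14*r^2 - 7*r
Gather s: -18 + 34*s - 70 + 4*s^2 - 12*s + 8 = 4*s^2 + 22*s - 80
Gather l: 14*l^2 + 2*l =14*l^2 + 2*l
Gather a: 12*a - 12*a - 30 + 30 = 0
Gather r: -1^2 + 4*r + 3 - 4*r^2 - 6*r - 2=-4*r^2 - 2*r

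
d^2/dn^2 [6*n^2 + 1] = 12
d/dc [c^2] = 2*c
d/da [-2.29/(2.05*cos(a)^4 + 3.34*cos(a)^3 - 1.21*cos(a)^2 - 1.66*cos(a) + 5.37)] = (-18.778*cos(a)^3 - 22.9458*cos(a)^2 + 5.5418*cos(a) + 3.8014)*sin(a)/(2.05*cos(a)^4 + 3.34*cos(a)^3 - 1.21*cos(a)^2 - 1.66*cos(a) + 5.37)^2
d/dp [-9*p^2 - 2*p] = -18*p - 2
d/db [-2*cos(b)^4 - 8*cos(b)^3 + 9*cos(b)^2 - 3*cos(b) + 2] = (8*cos(b)^3 + 24*cos(b)^2 - 18*cos(b) + 3)*sin(b)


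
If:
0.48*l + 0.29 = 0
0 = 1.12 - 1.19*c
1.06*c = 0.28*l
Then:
No Solution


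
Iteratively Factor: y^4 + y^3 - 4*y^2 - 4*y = (y + 2)*(y^3 - y^2 - 2*y) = y*(y + 2)*(y^2 - y - 2) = y*(y + 1)*(y + 2)*(y - 2)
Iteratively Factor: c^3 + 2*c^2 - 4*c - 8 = (c + 2)*(c^2 - 4) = (c + 2)^2*(c - 2)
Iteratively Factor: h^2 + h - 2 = (h - 1)*(h + 2)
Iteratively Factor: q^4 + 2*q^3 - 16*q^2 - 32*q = (q)*(q^3 + 2*q^2 - 16*q - 32) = q*(q + 4)*(q^2 - 2*q - 8) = q*(q + 2)*(q + 4)*(q - 4)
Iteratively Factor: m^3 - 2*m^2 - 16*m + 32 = (m + 4)*(m^2 - 6*m + 8) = (m - 4)*(m + 4)*(m - 2)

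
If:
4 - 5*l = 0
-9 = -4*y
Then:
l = 4/5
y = 9/4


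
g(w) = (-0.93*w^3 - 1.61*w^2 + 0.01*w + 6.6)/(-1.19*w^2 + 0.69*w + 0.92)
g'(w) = (2.38*w - 0.69)*(-0.93*w^3 - 1.61*w^2 + 0.01*w + 6.6)/(-1.19*w^2 + 0.69*w + 0.92)^2 + (-2.79*w^2 - 3.22*w + 0.01)/(-1.19*w^2 + 0.69*w + 0.92)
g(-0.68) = -61.75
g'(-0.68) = -1442.32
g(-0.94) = -7.62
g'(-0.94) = -29.31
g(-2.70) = -1.37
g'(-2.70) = 0.20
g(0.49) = 6.28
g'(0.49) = 0.78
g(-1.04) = -5.43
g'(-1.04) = -16.17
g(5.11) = 5.99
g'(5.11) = 0.77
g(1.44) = -0.90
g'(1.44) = 23.25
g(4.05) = 5.16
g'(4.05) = 0.80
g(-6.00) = -3.24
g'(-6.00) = 0.71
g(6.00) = 6.67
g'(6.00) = 0.77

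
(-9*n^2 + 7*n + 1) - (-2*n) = -9*n^2 + 9*n + 1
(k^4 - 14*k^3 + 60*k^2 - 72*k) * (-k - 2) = -k^5 + 12*k^4 - 32*k^3 - 48*k^2 + 144*k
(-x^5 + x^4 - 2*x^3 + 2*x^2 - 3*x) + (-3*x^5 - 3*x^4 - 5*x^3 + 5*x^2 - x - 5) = -4*x^5 - 2*x^4 - 7*x^3 + 7*x^2 - 4*x - 5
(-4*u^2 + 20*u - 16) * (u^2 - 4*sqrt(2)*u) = -4*u^4 + 20*u^3 + 16*sqrt(2)*u^3 - 80*sqrt(2)*u^2 - 16*u^2 + 64*sqrt(2)*u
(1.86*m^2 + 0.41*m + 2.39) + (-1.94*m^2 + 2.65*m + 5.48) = -0.0799999999999998*m^2 + 3.06*m + 7.87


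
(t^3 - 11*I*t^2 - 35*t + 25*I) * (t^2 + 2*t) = t^5 + 2*t^4 - 11*I*t^4 - 35*t^3 - 22*I*t^3 - 70*t^2 + 25*I*t^2 + 50*I*t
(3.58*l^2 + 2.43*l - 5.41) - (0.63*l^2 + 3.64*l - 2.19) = 2.95*l^2 - 1.21*l - 3.22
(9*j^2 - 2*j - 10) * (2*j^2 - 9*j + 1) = 18*j^4 - 85*j^3 + 7*j^2 + 88*j - 10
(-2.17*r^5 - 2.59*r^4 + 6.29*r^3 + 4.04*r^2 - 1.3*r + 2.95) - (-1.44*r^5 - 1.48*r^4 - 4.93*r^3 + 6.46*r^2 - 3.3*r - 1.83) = -0.73*r^5 - 1.11*r^4 + 11.22*r^3 - 2.42*r^2 + 2.0*r + 4.78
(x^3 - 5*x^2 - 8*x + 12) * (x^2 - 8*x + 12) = x^5 - 13*x^4 + 44*x^3 + 16*x^2 - 192*x + 144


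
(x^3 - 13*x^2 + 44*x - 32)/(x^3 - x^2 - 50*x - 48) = (x^2 - 5*x + 4)/(x^2 + 7*x + 6)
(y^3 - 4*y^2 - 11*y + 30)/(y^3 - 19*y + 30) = (y^2 - 2*y - 15)/(y^2 + 2*y - 15)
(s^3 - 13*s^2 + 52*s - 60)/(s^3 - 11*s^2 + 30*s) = (s - 2)/s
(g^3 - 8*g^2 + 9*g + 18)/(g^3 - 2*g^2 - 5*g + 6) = (g^2 - 5*g - 6)/(g^2 + g - 2)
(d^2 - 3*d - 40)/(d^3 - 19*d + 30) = (d - 8)/(d^2 - 5*d + 6)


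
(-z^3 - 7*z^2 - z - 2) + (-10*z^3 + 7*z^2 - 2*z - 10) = -11*z^3 - 3*z - 12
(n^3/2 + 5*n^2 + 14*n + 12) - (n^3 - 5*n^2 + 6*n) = -n^3/2 + 10*n^2 + 8*n + 12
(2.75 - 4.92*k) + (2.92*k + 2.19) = 4.94 - 2.0*k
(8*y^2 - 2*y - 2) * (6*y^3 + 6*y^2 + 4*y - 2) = 48*y^5 + 36*y^4 + 8*y^3 - 36*y^2 - 4*y + 4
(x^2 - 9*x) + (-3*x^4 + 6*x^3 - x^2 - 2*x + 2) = -3*x^4 + 6*x^3 - 11*x + 2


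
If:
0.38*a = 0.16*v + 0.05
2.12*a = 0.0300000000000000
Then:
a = 0.01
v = -0.28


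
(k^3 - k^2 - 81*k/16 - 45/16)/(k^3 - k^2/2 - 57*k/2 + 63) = (16*k^2 + 32*k + 15)/(8*(2*k^2 + 5*k - 42))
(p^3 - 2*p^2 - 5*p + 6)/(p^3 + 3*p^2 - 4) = (p - 3)/(p + 2)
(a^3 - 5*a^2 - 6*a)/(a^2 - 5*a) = (a^2 - 5*a - 6)/(a - 5)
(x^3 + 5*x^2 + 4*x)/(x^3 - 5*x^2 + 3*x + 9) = x*(x + 4)/(x^2 - 6*x + 9)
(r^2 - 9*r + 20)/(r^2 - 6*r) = (r^2 - 9*r + 20)/(r*(r - 6))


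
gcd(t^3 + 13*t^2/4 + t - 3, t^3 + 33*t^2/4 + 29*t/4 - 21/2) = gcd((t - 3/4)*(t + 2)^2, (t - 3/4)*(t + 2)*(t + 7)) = t^2 + 5*t/4 - 3/2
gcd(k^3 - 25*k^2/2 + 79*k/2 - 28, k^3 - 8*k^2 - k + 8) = k^2 - 9*k + 8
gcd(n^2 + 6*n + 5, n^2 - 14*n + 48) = 1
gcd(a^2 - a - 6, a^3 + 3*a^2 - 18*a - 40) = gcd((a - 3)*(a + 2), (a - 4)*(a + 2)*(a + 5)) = a + 2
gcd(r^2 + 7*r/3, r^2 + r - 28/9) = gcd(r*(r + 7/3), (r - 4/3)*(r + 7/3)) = r + 7/3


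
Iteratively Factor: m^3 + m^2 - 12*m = (m - 3)*(m^2 + 4*m) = m*(m - 3)*(m + 4)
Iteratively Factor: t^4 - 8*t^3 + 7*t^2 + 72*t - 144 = (t - 3)*(t^3 - 5*t^2 - 8*t + 48) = (t - 4)*(t - 3)*(t^2 - t - 12) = (t - 4)^2*(t - 3)*(t + 3)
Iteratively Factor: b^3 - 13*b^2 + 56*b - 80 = (b - 5)*(b^2 - 8*b + 16) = (b - 5)*(b - 4)*(b - 4)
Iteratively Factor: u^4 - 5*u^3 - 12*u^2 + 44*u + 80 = (u - 4)*(u^3 - u^2 - 16*u - 20) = (u - 4)*(u + 2)*(u^2 - 3*u - 10) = (u - 5)*(u - 4)*(u + 2)*(u + 2)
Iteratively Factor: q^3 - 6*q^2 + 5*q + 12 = (q - 4)*(q^2 - 2*q - 3) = (q - 4)*(q - 3)*(q + 1)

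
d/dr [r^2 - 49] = 2*r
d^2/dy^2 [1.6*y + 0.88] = 0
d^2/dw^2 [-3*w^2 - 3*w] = -6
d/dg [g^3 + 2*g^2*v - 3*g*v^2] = 3*g^2 + 4*g*v - 3*v^2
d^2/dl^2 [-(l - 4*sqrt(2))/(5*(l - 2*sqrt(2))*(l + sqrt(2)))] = 2*(-l^3 + 12*sqrt(2)*l^2 - 36*l + 28*sqrt(2))/(5*(l^6 - 3*sqrt(2)*l^5 - 6*l^4 + 22*sqrt(2)*l^3 + 24*l^2 - 48*sqrt(2)*l - 64))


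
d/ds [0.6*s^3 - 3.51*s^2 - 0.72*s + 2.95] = 1.8*s^2 - 7.02*s - 0.72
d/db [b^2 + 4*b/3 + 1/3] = 2*b + 4/3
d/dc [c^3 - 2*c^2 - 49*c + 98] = 3*c^2 - 4*c - 49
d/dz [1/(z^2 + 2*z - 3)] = 2*(-z - 1)/(z^2 + 2*z - 3)^2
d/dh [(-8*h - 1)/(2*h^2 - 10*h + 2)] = (4*h^2 + h - 13/2)/(h^4 - 10*h^3 + 27*h^2 - 10*h + 1)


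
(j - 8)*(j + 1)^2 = j^3 - 6*j^2 - 15*j - 8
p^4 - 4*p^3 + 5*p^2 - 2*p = p*(p - 2)*(p - 1)^2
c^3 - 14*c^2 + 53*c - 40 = (c - 8)*(c - 5)*(c - 1)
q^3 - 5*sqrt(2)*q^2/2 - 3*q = q*(q - 3*sqrt(2))*(q + sqrt(2)/2)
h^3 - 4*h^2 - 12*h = h*(h - 6)*(h + 2)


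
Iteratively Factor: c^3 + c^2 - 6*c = (c - 2)*(c^2 + 3*c) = c*(c - 2)*(c + 3)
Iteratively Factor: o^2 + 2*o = (o)*(o + 2)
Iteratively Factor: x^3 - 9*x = (x - 3)*(x^2 + 3*x) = x*(x - 3)*(x + 3)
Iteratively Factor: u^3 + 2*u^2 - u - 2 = (u + 2)*(u^2 - 1) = (u + 1)*(u + 2)*(u - 1)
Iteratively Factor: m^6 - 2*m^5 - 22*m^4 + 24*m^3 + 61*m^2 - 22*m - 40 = (m + 1)*(m^5 - 3*m^4 - 19*m^3 + 43*m^2 + 18*m - 40) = (m - 2)*(m + 1)*(m^4 - m^3 - 21*m^2 + m + 20) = (m - 5)*(m - 2)*(m + 1)*(m^3 + 4*m^2 - m - 4) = (m - 5)*(m - 2)*(m - 1)*(m + 1)*(m^2 + 5*m + 4) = (m - 5)*(m - 2)*(m - 1)*(m + 1)*(m + 4)*(m + 1)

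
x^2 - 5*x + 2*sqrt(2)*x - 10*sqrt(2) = (x - 5)*(x + 2*sqrt(2))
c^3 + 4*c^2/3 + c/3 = c*(c + 1/3)*(c + 1)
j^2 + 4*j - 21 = (j - 3)*(j + 7)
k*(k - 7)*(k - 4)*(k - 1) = k^4 - 12*k^3 + 39*k^2 - 28*k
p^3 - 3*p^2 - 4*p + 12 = (p - 3)*(p - 2)*(p + 2)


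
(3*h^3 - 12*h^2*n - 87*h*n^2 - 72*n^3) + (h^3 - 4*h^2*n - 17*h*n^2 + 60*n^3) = 4*h^3 - 16*h^2*n - 104*h*n^2 - 12*n^3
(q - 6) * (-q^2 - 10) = -q^3 + 6*q^2 - 10*q + 60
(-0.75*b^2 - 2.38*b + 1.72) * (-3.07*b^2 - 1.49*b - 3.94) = 2.3025*b^4 + 8.4241*b^3 + 1.2208*b^2 + 6.8144*b - 6.7768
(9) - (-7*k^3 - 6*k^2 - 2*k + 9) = 7*k^3 + 6*k^2 + 2*k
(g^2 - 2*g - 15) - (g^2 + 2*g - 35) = 20 - 4*g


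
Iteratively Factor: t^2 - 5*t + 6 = (t - 3)*(t - 2)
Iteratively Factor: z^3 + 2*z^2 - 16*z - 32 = (z + 2)*(z^2 - 16) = (z + 2)*(z + 4)*(z - 4)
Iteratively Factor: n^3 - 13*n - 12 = (n - 4)*(n^2 + 4*n + 3) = (n - 4)*(n + 3)*(n + 1)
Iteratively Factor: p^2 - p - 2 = (p - 2)*(p + 1)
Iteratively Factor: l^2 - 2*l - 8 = (l + 2)*(l - 4)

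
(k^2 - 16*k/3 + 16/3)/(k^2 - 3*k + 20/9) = 3*(k - 4)/(3*k - 5)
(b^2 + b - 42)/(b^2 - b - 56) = (b - 6)/(b - 8)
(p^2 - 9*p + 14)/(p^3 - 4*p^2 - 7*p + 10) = (p^2 - 9*p + 14)/(p^3 - 4*p^2 - 7*p + 10)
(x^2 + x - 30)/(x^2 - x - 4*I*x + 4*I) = (x^2 + x - 30)/(x^2 - x - 4*I*x + 4*I)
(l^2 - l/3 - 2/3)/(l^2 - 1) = (l + 2/3)/(l + 1)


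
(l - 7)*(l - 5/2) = l^2 - 19*l/2 + 35/2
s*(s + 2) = s^2 + 2*s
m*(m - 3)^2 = m^3 - 6*m^2 + 9*m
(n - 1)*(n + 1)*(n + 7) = n^3 + 7*n^2 - n - 7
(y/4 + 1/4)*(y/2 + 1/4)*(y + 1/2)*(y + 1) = y^4/8 + 3*y^3/8 + 13*y^2/32 + 3*y/16 + 1/32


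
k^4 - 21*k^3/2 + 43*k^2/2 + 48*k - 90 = (k - 6)*(k - 5)*(k - 3/2)*(k + 2)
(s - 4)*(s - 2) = s^2 - 6*s + 8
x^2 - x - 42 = (x - 7)*(x + 6)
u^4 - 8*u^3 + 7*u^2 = u^2*(u - 7)*(u - 1)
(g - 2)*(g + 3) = g^2 + g - 6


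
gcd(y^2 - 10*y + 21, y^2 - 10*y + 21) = y^2 - 10*y + 21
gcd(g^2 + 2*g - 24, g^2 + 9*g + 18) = g + 6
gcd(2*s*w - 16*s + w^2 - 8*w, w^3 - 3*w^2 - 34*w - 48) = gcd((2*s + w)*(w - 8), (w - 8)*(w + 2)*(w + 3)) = w - 8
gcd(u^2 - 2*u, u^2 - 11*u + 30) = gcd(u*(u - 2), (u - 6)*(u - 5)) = 1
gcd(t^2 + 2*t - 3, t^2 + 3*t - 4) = t - 1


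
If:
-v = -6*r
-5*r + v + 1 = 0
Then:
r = -1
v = -6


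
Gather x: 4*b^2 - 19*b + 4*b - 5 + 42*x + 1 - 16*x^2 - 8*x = 4*b^2 - 15*b - 16*x^2 + 34*x - 4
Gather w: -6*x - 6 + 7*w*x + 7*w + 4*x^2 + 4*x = w*(7*x + 7) + 4*x^2 - 2*x - 6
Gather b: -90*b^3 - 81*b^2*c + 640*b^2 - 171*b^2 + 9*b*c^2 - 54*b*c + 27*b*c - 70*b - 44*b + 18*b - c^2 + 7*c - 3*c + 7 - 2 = -90*b^3 + b^2*(469 - 81*c) + b*(9*c^2 - 27*c - 96) - c^2 + 4*c + 5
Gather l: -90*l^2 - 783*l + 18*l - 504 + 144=-90*l^2 - 765*l - 360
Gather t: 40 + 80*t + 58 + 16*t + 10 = 96*t + 108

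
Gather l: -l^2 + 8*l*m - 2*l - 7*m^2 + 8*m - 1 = -l^2 + l*(8*m - 2) - 7*m^2 + 8*m - 1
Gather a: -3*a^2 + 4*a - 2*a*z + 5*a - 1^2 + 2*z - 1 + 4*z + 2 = -3*a^2 + a*(9 - 2*z) + 6*z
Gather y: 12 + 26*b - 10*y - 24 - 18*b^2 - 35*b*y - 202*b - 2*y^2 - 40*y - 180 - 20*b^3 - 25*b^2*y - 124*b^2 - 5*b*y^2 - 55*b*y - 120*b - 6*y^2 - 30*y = -20*b^3 - 142*b^2 - 296*b + y^2*(-5*b - 8) + y*(-25*b^2 - 90*b - 80) - 192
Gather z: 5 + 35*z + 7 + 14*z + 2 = 49*z + 14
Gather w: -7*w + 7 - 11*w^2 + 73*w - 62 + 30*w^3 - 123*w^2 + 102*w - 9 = 30*w^3 - 134*w^2 + 168*w - 64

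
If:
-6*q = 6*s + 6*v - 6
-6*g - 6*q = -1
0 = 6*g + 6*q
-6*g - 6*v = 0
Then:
No Solution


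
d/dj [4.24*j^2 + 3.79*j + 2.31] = 8.48*j + 3.79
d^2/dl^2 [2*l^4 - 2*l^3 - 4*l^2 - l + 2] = 24*l^2 - 12*l - 8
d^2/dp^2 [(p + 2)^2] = 2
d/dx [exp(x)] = exp(x)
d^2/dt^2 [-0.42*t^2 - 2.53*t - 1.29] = -0.840000000000000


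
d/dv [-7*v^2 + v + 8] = 1 - 14*v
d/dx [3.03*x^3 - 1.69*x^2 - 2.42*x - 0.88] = 9.09*x^2 - 3.38*x - 2.42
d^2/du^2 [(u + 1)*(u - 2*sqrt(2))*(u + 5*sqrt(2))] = 6*u + 2 + 6*sqrt(2)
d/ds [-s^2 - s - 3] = -2*s - 1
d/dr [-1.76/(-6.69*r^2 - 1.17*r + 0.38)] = (-23.5488*r - 2.0592)/(6.69*r^2 + 1.17*r - 0.38)^2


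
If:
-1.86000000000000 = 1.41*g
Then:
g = -1.32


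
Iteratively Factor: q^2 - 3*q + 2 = (q - 2)*(q - 1)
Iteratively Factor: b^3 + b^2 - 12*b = (b - 3)*(b^2 + 4*b) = b*(b - 3)*(b + 4)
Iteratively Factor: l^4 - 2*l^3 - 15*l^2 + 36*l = (l + 4)*(l^3 - 6*l^2 + 9*l) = (l - 3)*(l + 4)*(l^2 - 3*l) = (l - 3)^2*(l + 4)*(l)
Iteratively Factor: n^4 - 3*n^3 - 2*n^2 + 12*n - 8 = (n - 2)*(n^3 - n^2 - 4*n + 4) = (n - 2)^2*(n^2 + n - 2) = (n - 2)^2*(n - 1)*(n + 2)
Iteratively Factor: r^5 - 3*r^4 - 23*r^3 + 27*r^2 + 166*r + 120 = (r - 5)*(r^4 + 2*r^3 - 13*r^2 - 38*r - 24) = (r - 5)*(r + 1)*(r^3 + r^2 - 14*r - 24) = (r - 5)*(r + 1)*(r + 2)*(r^2 - r - 12) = (r - 5)*(r - 4)*(r + 1)*(r + 2)*(r + 3)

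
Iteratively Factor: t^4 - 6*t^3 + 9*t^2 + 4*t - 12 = (t - 2)*(t^3 - 4*t^2 + t + 6) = (t - 3)*(t - 2)*(t^2 - t - 2) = (t - 3)*(t - 2)*(t + 1)*(t - 2)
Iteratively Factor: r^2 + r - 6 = (r + 3)*(r - 2)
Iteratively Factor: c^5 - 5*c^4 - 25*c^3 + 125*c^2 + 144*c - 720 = (c + 3)*(c^4 - 8*c^3 - c^2 + 128*c - 240) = (c + 3)*(c + 4)*(c^3 - 12*c^2 + 47*c - 60) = (c - 5)*(c + 3)*(c + 4)*(c^2 - 7*c + 12) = (c - 5)*(c - 3)*(c + 3)*(c + 4)*(c - 4)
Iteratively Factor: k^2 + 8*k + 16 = (k + 4)*(k + 4)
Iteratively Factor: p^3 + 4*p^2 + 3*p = (p + 3)*(p^2 + p) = p*(p + 3)*(p + 1)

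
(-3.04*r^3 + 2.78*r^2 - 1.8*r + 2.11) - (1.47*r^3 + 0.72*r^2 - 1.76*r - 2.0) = -4.51*r^3 + 2.06*r^2 - 0.04*r + 4.11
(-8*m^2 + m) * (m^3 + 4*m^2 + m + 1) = -8*m^5 - 31*m^4 - 4*m^3 - 7*m^2 + m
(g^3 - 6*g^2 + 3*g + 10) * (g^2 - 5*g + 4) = g^5 - 11*g^4 + 37*g^3 - 29*g^2 - 38*g + 40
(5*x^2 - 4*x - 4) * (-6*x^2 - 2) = -30*x^4 + 24*x^3 + 14*x^2 + 8*x + 8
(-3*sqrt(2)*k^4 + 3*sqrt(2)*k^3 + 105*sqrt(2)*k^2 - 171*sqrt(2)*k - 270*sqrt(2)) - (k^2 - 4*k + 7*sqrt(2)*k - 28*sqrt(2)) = -3*sqrt(2)*k^4 + 3*sqrt(2)*k^3 - k^2 + 105*sqrt(2)*k^2 - 178*sqrt(2)*k + 4*k - 242*sqrt(2)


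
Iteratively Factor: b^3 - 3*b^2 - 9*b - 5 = (b + 1)*(b^2 - 4*b - 5) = (b - 5)*(b + 1)*(b + 1)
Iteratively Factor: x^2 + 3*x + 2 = (x + 1)*(x + 2)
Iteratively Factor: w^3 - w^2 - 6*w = (w)*(w^2 - w - 6) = w*(w - 3)*(w + 2)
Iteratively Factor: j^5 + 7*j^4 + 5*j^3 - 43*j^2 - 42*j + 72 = (j - 2)*(j^4 + 9*j^3 + 23*j^2 + 3*j - 36) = (j - 2)*(j - 1)*(j^3 + 10*j^2 + 33*j + 36) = (j - 2)*(j - 1)*(j + 3)*(j^2 + 7*j + 12) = (j - 2)*(j - 1)*(j + 3)^2*(j + 4)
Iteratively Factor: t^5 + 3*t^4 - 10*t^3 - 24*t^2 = (t - 3)*(t^4 + 6*t^3 + 8*t^2) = (t - 3)*(t + 2)*(t^3 + 4*t^2) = (t - 3)*(t + 2)*(t + 4)*(t^2) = t*(t - 3)*(t + 2)*(t + 4)*(t)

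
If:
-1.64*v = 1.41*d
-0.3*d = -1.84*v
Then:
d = 0.00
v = 0.00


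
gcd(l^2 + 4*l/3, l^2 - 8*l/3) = l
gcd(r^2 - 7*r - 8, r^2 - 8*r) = r - 8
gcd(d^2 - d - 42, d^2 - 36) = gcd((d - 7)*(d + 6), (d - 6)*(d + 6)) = d + 6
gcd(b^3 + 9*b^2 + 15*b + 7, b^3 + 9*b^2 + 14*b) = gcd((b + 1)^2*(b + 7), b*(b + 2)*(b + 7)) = b + 7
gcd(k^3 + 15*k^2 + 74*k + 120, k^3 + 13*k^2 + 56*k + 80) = k^2 + 9*k + 20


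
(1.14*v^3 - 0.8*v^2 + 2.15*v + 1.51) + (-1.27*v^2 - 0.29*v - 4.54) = 1.14*v^3 - 2.07*v^2 + 1.86*v - 3.03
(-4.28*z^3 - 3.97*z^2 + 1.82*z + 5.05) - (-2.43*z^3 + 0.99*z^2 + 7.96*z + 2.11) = -1.85*z^3 - 4.96*z^2 - 6.14*z + 2.94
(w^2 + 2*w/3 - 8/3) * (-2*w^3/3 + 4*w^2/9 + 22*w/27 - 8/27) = -2*w^5/3 + 26*w^3/9 - 76*w^2/81 - 64*w/27 + 64/81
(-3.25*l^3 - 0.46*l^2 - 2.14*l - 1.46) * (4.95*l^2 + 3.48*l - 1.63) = -16.0875*l^5 - 13.587*l^4 - 6.8963*l^3 - 13.9244*l^2 - 1.5926*l + 2.3798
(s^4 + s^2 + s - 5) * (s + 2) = s^5 + 2*s^4 + s^3 + 3*s^2 - 3*s - 10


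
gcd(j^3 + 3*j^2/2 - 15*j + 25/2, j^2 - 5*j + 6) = 1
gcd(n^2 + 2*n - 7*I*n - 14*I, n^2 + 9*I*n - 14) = 1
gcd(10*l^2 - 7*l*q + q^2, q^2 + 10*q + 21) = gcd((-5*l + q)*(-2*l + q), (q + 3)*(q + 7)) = 1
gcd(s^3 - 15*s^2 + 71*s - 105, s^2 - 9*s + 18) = s - 3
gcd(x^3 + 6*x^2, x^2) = x^2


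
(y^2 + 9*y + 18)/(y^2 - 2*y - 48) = (y + 3)/(y - 8)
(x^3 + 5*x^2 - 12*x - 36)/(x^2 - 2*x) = (x^3 + 5*x^2 - 12*x - 36)/(x*(x - 2))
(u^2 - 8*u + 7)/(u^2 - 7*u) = (u - 1)/u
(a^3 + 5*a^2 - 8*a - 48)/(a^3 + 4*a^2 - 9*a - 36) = (a + 4)/(a + 3)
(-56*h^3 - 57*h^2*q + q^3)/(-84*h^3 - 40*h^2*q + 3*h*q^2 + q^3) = (-8*h^2 - 7*h*q + q^2)/(-12*h^2 - 4*h*q + q^2)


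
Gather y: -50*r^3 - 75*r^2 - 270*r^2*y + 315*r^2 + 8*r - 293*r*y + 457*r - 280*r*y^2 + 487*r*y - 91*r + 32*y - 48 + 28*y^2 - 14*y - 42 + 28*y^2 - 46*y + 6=-50*r^3 + 240*r^2 + 374*r + y^2*(56 - 280*r) + y*(-270*r^2 + 194*r - 28) - 84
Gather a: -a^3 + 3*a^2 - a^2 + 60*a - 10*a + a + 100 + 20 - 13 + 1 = -a^3 + 2*a^2 + 51*a + 108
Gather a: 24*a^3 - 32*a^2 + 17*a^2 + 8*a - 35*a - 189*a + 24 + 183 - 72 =24*a^3 - 15*a^2 - 216*a + 135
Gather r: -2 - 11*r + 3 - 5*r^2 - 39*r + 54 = -5*r^2 - 50*r + 55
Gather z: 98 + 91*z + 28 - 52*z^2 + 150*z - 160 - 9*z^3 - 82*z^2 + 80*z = -9*z^3 - 134*z^2 + 321*z - 34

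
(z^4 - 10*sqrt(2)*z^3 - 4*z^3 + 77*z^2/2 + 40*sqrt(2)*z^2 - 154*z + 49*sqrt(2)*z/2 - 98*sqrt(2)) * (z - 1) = z^5 - 10*sqrt(2)*z^4 - 5*z^4 + 85*z^3/2 + 50*sqrt(2)*z^3 - 385*z^2/2 - 31*sqrt(2)*z^2/2 - 245*sqrt(2)*z/2 + 154*z + 98*sqrt(2)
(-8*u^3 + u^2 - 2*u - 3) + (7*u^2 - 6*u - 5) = -8*u^3 + 8*u^2 - 8*u - 8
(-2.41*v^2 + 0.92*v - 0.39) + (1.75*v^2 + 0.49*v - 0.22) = -0.66*v^2 + 1.41*v - 0.61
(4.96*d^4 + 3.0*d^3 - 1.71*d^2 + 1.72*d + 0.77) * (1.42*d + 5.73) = 7.0432*d^5 + 32.6808*d^4 + 14.7618*d^3 - 7.3559*d^2 + 10.949*d + 4.4121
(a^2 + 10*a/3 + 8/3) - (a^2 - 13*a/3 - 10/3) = 23*a/3 + 6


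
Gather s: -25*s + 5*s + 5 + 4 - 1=8 - 20*s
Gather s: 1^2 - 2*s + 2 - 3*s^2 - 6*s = -3*s^2 - 8*s + 3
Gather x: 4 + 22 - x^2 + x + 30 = -x^2 + x + 56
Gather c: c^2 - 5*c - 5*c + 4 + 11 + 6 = c^2 - 10*c + 21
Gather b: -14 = -14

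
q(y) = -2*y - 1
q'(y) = -2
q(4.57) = -10.14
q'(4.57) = -2.00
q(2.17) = -5.34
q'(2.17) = -2.00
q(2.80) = -6.60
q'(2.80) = -2.00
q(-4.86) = 8.72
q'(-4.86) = -2.00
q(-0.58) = 0.16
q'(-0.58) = -2.00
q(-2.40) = 3.80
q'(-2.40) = -2.00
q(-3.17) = 5.34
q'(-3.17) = -2.00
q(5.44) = -11.88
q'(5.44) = -2.00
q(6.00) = -13.00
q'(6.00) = -2.00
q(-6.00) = 11.00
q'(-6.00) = -2.00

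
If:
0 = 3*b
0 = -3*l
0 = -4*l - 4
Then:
No Solution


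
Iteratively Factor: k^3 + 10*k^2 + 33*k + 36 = (k + 4)*(k^2 + 6*k + 9) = (k + 3)*(k + 4)*(k + 3)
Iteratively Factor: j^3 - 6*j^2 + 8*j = (j)*(j^2 - 6*j + 8) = j*(j - 2)*(j - 4)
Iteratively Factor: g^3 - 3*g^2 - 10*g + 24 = (g + 3)*(g^2 - 6*g + 8) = (g - 2)*(g + 3)*(g - 4)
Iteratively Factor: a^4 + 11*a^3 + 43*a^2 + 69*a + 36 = (a + 4)*(a^3 + 7*a^2 + 15*a + 9) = (a + 3)*(a + 4)*(a^2 + 4*a + 3) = (a + 1)*(a + 3)*(a + 4)*(a + 3)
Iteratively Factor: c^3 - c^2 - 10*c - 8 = (c + 1)*(c^2 - 2*c - 8) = (c + 1)*(c + 2)*(c - 4)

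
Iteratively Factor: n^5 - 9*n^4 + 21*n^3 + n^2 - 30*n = (n - 2)*(n^4 - 7*n^3 + 7*n^2 + 15*n) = (n - 5)*(n - 2)*(n^3 - 2*n^2 - 3*n) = (n - 5)*(n - 2)*(n + 1)*(n^2 - 3*n) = (n - 5)*(n - 3)*(n - 2)*(n + 1)*(n)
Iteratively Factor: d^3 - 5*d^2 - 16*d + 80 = (d - 4)*(d^2 - d - 20) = (d - 4)*(d + 4)*(d - 5)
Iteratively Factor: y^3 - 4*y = (y)*(y^2 - 4) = y*(y - 2)*(y + 2)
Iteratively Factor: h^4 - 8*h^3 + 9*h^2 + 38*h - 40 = (h + 2)*(h^3 - 10*h^2 + 29*h - 20) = (h - 5)*(h + 2)*(h^2 - 5*h + 4) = (h - 5)*(h - 4)*(h + 2)*(h - 1)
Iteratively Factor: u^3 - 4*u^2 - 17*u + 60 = (u + 4)*(u^2 - 8*u + 15) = (u - 3)*(u + 4)*(u - 5)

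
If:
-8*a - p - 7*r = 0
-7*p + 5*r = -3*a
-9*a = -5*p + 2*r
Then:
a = 0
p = 0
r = 0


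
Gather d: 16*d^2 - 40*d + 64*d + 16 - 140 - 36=16*d^2 + 24*d - 160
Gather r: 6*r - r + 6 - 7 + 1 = 5*r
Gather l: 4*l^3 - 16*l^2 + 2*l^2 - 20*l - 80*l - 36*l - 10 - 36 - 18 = 4*l^3 - 14*l^2 - 136*l - 64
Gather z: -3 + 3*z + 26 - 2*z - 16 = z + 7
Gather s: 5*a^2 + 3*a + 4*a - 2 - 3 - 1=5*a^2 + 7*a - 6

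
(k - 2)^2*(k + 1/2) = k^3 - 7*k^2/2 + 2*k + 2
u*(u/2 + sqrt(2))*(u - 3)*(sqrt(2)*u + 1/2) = sqrt(2)*u^4/2 - 3*sqrt(2)*u^3/2 + 9*u^3/4 - 27*u^2/4 + sqrt(2)*u^2/2 - 3*sqrt(2)*u/2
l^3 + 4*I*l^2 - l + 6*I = (l - I)*(l + 2*I)*(l + 3*I)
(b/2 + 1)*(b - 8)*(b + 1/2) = b^3/2 - 11*b^2/4 - 19*b/2 - 4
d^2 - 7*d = d*(d - 7)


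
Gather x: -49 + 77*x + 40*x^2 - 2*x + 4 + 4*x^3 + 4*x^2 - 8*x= 4*x^3 + 44*x^2 + 67*x - 45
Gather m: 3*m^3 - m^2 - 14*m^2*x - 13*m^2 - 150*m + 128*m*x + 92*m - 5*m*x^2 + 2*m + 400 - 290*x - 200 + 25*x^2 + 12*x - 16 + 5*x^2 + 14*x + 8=3*m^3 + m^2*(-14*x - 14) + m*(-5*x^2 + 128*x - 56) + 30*x^2 - 264*x + 192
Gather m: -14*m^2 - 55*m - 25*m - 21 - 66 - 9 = -14*m^2 - 80*m - 96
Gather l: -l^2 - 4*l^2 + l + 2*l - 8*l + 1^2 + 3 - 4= -5*l^2 - 5*l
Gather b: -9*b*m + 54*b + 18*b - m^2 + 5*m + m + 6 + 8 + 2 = b*(72 - 9*m) - m^2 + 6*m + 16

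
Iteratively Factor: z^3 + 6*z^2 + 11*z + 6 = (z + 3)*(z^2 + 3*z + 2) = (z + 2)*(z + 3)*(z + 1)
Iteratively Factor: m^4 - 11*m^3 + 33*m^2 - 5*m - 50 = (m - 5)*(m^3 - 6*m^2 + 3*m + 10) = (m - 5)*(m + 1)*(m^2 - 7*m + 10) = (m - 5)*(m - 2)*(m + 1)*(m - 5)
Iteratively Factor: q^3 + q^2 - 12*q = (q)*(q^2 + q - 12) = q*(q - 3)*(q + 4)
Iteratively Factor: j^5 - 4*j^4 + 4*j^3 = (j)*(j^4 - 4*j^3 + 4*j^2) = j^2*(j^3 - 4*j^2 + 4*j) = j^3*(j^2 - 4*j + 4) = j^3*(j - 2)*(j - 2)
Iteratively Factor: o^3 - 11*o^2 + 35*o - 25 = (o - 1)*(o^2 - 10*o + 25) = (o - 5)*(o - 1)*(o - 5)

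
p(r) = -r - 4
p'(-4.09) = -1.00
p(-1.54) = -2.46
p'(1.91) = -1.00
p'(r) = -1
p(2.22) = -6.22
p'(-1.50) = -1.00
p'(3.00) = -1.00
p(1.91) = -5.91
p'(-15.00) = -1.00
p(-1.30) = -2.70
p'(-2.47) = -1.00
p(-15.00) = 11.00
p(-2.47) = -1.53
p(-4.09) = 0.09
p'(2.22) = -1.00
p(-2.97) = -1.03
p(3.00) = -7.00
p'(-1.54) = -1.00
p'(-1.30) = -1.00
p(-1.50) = -2.50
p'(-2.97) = -1.00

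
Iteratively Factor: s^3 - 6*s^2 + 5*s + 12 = (s - 3)*(s^2 - 3*s - 4) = (s - 4)*(s - 3)*(s + 1)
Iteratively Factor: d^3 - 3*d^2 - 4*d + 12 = (d - 2)*(d^2 - d - 6) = (d - 2)*(d + 2)*(d - 3)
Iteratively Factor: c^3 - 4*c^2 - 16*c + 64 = (c - 4)*(c^2 - 16) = (c - 4)^2*(c + 4)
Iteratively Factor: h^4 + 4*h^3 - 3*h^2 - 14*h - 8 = (h + 4)*(h^3 - 3*h - 2) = (h - 2)*(h + 4)*(h^2 + 2*h + 1) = (h - 2)*(h + 1)*(h + 4)*(h + 1)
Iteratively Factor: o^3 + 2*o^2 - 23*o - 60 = (o - 5)*(o^2 + 7*o + 12) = (o - 5)*(o + 4)*(o + 3)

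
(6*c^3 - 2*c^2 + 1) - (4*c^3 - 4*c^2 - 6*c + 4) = 2*c^3 + 2*c^2 + 6*c - 3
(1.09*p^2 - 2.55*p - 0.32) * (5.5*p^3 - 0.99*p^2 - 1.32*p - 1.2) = 5.995*p^5 - 15.1041*p^4 - 0.674300000000001*p^3 + 2.3748*p^2 + 3.4824*p + 0.384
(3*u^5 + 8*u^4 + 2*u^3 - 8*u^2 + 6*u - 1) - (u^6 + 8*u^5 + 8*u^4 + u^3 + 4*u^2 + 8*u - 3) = -u^6 - 5*u^5 + u^3 - 12*u^2 - 2*u + 2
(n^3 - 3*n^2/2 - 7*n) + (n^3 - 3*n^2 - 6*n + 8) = 2*n^3 - 9*n^2/2 - 13*n + 8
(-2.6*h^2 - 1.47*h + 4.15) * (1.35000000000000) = -3.51*h^2 - 1.9845*h + 5.6025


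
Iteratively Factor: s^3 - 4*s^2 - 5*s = (s - 5)*(s^2 + s) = s*(s - 5)*(s + 1)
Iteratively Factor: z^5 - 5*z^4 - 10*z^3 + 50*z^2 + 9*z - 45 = (z + 3)*(z^4 - 8*z^3 + 14*z^2 + 8*z - 15) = (z + 1)*(z + 3)*(z^3 - 9*z^2 + 23*z - 15) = (z - 1)*(z + 1)*(z + 3)*(z^2 - 8*z + 15) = (z - 5)*(z - 1)*(z + 1)*(z + 3)*(z - 3)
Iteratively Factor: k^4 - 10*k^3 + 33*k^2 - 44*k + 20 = (k - 1)*(k^3 - 9*k^2 + 24*k - 20) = (k - 5)*(k - 1)*(k^2 - 4*k + 4) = (k - 5)*(k - 2)*(k - 1)*(k - 2)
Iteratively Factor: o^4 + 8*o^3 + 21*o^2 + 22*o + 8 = (o + 2)*(o^3 + 6*o^2 + 9*o + 4) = (o + 2)*(o + 4)*(o^2 + 2*o + 1) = (o + 1)*(o + 2)*(o + 4)*(o + 1)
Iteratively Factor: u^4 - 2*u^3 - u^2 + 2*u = (u - 2)*(u^3 - u) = (u - 2)*(u + 1)*(u^2 - u) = u*(u - 2)*(u + 1)*(u - 1)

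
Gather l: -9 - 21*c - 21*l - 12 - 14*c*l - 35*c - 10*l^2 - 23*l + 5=-56*c - 10*l^2 + l*(-14*c - 44) - 16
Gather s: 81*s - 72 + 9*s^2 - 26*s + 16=9*s^2 + 55*s - 56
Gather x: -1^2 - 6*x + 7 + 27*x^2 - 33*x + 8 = 27*x^2 - 39*x + 14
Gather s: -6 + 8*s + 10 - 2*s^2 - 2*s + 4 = -2*s^2 + 6*s + 8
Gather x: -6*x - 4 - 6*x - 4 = -12*x - 8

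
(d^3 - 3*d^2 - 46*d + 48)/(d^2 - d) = d - 2 - 48/d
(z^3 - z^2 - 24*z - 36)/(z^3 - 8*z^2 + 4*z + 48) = (z + 3)/(z - 4)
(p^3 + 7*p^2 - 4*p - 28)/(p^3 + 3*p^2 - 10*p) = (p^2 + 9*p + 14)/(p*(p + 5))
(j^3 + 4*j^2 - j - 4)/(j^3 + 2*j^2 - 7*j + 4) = (j + 1)/(j - 1)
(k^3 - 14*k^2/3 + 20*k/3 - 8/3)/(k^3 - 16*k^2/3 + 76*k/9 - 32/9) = 3*(k - 2)/(3*k - 8)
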